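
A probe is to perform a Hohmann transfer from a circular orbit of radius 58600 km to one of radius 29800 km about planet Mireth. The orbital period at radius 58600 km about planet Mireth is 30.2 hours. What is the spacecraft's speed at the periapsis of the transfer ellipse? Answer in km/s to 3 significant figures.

From Kepler's third law T² = 4π²r³/μ at r = 58600 km, T = 30.2 hours = 30.2 × 3600 s = 1.0872×10^5 s: μ = 4π²r³/T² = 6.72100×10^5 km³/s².
The Hohmann ellipse has a_t = (r₁ + r₂)/2 = 44200 km.
The periapsis of the transfer ellipse is at r = 29800 km.
Applying v² = μ(2/r − 1/a_t): v = 5.468 km/s.

v = 5.47 km/s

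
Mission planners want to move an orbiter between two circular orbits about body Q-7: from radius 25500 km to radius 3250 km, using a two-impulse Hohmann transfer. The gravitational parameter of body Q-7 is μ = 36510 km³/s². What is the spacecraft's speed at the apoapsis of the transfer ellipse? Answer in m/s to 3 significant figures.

Transfer-ellipse semi-major axis a_t = (r₁ + r₂)/2 = (25500 + 3250)/2 = 14375 km.
At apoapsis, r = 25500 km.
Applying v² = μ(2/r − 1/a_t): v = 0.5689 km/s.

v = 569 m/s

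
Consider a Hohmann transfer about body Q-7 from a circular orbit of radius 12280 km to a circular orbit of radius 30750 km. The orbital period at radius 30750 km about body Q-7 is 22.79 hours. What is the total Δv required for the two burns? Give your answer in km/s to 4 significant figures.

Δv = 1.304 km/s

From Kepler's third law T² = 4π²r³/μ at r = 30750 km, T = 22.79 hours = 22.79 × 3600 s = 82044 s: μ = 4π²r³/T² = 1.70530×10^5 km³/s².
The Hohmann ellipse has a_t = (r₁ + r₂)/2 = 21515 km.
At r₁ the circular-orbit speed is v₁ = √(μ/r₁) = 3.7265 km/s.
Transfer-orbit speed at r₁ (v² = μ(2/r − 1/a)): v_p = √[μ(2/r₁ − 1/a_t)] = 4.4551 km/s.
First burn Δv₁ = |v_p − v₁| = 0.7286 km/s.
At r₂, v₂ = √(μ/r₂) = 2.3549 km/s.
Transfer-orbit speed at r₂: v_a = √[μ(2/r₂ − 1/a_t)] = 1.7791 km/s.
Second burn Δv₂ = |v₂ − v_a| = 0.5758 km/s.
Total Δv = Δv₁ + Δv₂ = 1.304 km/s.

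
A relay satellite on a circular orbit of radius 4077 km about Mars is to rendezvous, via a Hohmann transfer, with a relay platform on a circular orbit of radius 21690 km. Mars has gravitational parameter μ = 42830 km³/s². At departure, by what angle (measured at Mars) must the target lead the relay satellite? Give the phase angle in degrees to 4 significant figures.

φ = 97.60°

The Hohmann ellipse has a_t = (r₁ + r₂)/2 = 12883.5 km.
Transfer time t = π√(a_t³/μ) = 22199 s.
The target's mean motion on its circular orbit is ω₂ = √(μ/r₂³) = 6.4787×10^-5 rad/s.
Angle swept by the target during transfer: ω₂·t = 1.4382 rad = 82.40°.
The relay satellite traverses 180° on the transfer ellipse, so the target must lead by 180° − 82.40° = 97.60°.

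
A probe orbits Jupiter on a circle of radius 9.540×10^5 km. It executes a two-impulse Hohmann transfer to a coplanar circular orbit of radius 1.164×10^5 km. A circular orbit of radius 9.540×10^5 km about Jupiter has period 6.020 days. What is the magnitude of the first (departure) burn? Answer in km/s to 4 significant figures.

Δv₁ = 6.150 km/s

From Kepler's third law T² = 4π²r³/μ at r = 9.540×10^5 km, T = 6.020 days = 6.020 × 86400 s = 5.20128×10^5 s: μ = 4π²r³/T² = 1.26702×10^8 km³/s².
Semi-major axis of the transfer orbit: a_t = (9.540×10^5 + 1.164×10^5)/2 = 5.352×10^5 km.
On the circular orbit at r = 9.540×10^5 km, v_c = √(μ/r) = 11.5244 km/s.
Transfer-orbit speed at the same r (vis-viva, a = a_t): v_t = √[μ(2/r − 1/a_t)] = 5.37448 km/s.
Δv₁ = |v_t − v_c| = |5.37448 − 11.5244| = 6.150 km/s.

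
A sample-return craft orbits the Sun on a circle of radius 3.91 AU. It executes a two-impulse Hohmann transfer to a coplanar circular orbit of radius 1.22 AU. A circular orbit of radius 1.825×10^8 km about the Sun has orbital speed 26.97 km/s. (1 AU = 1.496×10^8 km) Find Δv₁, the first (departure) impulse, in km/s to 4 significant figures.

From the circular-orbit relation v² = μ/r at r = 1.825×10^8 km: μ = v²r = (26.97)² × 1.825×10^8 = 1.32747×10^11 km³/s².
In km: r₁ = 3.91 × 1.496×10^8 = 5.84936×10^8 km; r₂ = 1.22 × 1.496×10^8 = 1.82512×10^8 km.
Transfer-ellipse semi-major axis a_t = (r₁ + r₂)/2 = (5.84936×10^8 + 1.82512×10^8)/2 = 3.83724×10^8 km.
Circular speed at r = 5.84936×10^8 km: v_c = √(μ/r) = 15.0646 km/s.
Transfer-orbit speed at the same r (vis-viva, a = a_t): v_t = √[μ(2/r − 1/a_t)] = 10.3895 km/s.
Δv₁ = |v_t − v_c| = |10.3895 − 15.0646| = 4.675 km/s.

Δv₁ = 4.675 km/s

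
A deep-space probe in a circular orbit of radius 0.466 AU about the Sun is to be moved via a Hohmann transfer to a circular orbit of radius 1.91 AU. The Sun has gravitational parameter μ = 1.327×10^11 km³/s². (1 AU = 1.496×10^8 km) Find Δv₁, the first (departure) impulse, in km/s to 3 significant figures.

Δv₁ = 11.7 km/s

In km: r₁ = 0.466 × 1.496×10^8 = 6.97136×10^7 km; r₂ = 1.91 × 1.496×10^8 = 2.85736×10^8 km.
The Hohmann ellipse has a_t = (r₁ + r₂)/2 = 1.777248×10^8 km.
Circular speed at r = 6.97136×10^7 km: v_c = √(μ/r) = 43.63 km/s.
Vis-viva on the transfer ellipse at r = 6.97136×10^7 km gives v_t = √[μ(2/r − 1/a_t)] = 55.32 km/s.
Δv₁ = |v_t − v_c| = |55.32 − 43.63| = 11.69 km/s.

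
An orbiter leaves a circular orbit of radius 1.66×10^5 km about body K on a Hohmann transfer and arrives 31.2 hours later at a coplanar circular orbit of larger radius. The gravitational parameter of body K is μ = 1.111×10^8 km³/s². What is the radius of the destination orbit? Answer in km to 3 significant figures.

r₂ = 8.77×10^5 km

Transfer time t = 31.2 hours = 1.1232×10^5 s, and t = π√(a_t³/μ).
So a_t = (μ t²/π²)^(1/3) = (1.111×10^8 × (1.1232×10^5)² / π²)^(1/3) = 5.2173×10^5 km.
Since a_t = (r₁ + r₂)/2, r₂ = 2a_t − r₁ = 2×5.2173×10^5 − 1.660×10^5 = 8.7746×10^5 km.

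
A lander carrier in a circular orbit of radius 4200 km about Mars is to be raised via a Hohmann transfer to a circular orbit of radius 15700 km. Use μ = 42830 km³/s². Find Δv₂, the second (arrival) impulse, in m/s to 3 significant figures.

Δv₂ = 579 m/s

Transfer-ellipse semi-major axis a_t = (r₁ + r₂)/2 = (4200 + 15700)/2 = 9950 km.
On the circular orbit at r = 15700 km, v_c = √(μ/r) = 1.6517 km/s.
Vis-viva on the transfer ellipse at r = 15700 km gives v_t = √[μ(2/r − 1/a_t)] = 1.0731 km/s.
Δv₂ = |v_t − v_c| = |1.0731 − 1.6517| = 0.5786 km/s.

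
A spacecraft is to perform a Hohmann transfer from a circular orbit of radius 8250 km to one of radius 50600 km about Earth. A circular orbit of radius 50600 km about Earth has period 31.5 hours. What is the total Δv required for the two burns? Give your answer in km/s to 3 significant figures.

Δv = 3.48 km/s

From Kepler's third law T² = 4π²r³/μ at r = 50600 km, T = 31.5 hours = 31.5 × 3600 s = 1.134×10^5 s: μ = 4π²r³/T² = 3.97727×10^5 km³/s².
The Hohmann ellipse has a_t = (r₁ + r₂)/2 = 29425 km.
Circular speed at r₁: v₁ = √(μ/r₁) = √(3.97727×10^5/8250) = 6.943 km/s.
On the transfer ellipse at r₁, v² = μ(2/r − 1/a) gives v_p = √[μ(2/r₁ − 1/a_t)] = 9.105 km/s.
First burn Δv₁ = |v_p − v₁| = 2.162 km/s.
At r₂, v₂ = √(μ/r₂) = 2.804 km/s.
Transfer-orbit speed at r₂: v_a = √[μ(2/r₂ − 1/a_t)] = 1.485 km/s.
Second burn Δv₂ = |v₂ − v_a| = 1.319 km/s.
Total Δv = Δv₁ + Δv₂ = 3.481 km/s.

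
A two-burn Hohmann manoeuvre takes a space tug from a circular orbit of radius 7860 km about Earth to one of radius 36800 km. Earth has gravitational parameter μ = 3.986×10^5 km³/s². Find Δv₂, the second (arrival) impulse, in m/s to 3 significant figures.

Δv₂ = 1340 m/s

Transfer-ellipse semi-major axis a_t = (r₁ + r₂)/2 = (7860 + 36800)/2 = 22330 km.
On the circular orbit at r = 36800 km, v_c = √(μ/r) = 3.29113 km/s.
Vis-viva on the transfer ellipse at r = 36800 km gives v_t = √[μ(2/r − 1/a_t)] = 1.95259 km/s.
Δv₂ = |v_t − v_c| = |1.95259 − 3.29113| = 1.339 km/s.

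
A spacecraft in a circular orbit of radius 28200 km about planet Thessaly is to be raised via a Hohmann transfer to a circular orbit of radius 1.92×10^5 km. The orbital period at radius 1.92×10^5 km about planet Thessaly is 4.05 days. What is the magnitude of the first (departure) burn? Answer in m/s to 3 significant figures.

Δv₁ = 2880 m/s

From Kepler's third law T² = 4π²r³/μ at r = 1.92×10^5 km, T = 4.05 days = 4.05 × 86400 s = 3.4992×10^5 s: μ = 4π²r³/T² = 2.28205×10^6 km³/s².
The Hohmann ellipse has a_t = (r₁ + r₂)/2 = 1.101×10^5 km.
Circular speed at r = 28200 km: v_c = √(μ/r) = 8.996 km/s.
Transfer-orbit speed at the same r (vis-viva, a = a_t): v_t = √[μ(2/r − 1/a_t)] = 11.88 km/s.
Δv₁ = |v_t − v_c| = |11.88 − 8.996| = 2.884 km/s.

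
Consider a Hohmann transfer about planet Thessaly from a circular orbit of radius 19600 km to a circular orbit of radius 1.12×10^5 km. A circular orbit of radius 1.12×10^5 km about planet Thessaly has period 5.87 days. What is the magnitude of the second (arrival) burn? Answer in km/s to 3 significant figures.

From Kepler's third law T² = 4π²r³/μ at r = 1.12×10^5 km, T = 5.87 days = 5.87 × 86400 s = 5.07168×10^5 s: μ = 4π²r³/T² = 2.15630×10^5 km³/s².
The Hohmann ellipse has a_t = (r₁ + r₂)/2 = 65800 km.
Circular speed at r = 1.120×10^5 km: v_c = √(μ/r) = 1.38754 km/s.
Transfer-orbit speed at the same r (vis-viva, a = a_t): v_t = √[μ(2/r − 1/a_t)] = 0.757288 km/s.
Δv₂ = |v_t − v_c| = |0.757288 − 1.38754| = 0.6303 km/s.

Δv₂ = 0.630 km/s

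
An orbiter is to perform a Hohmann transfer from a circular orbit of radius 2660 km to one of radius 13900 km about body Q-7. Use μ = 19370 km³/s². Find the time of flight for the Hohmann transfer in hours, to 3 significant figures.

t = 4.72 hours

Transfer-ellipse semi-major axis a_t = (r₁ + r₂)/2 = (2660 + 13900)/2 = 8280 km.
By Kepler's third law the transfer-orbit period is T = 2π√(a_t³/μ), so t = T/2 = 17007 s.
Converting: 17007 s ÷ 3600 s/hour = 4.72 hours.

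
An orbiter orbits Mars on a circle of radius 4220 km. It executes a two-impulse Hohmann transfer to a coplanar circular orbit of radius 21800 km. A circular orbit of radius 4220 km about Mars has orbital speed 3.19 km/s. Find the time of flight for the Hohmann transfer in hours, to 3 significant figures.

t = 6.25 hours

From the circular-orbit relation v² = μ/r at r = 4220 km: μ = v²r = (3.19)² × 4220 = 42943.1 km³/s².
The Hohmann ellipse has a_t = (r₁ + r₂)/2 = 13010 km.
Half the transfer-orbit period gives t = π√(a_t³/μ) = 22500 s.
Converting: 22500 s ÷ 3600 s/hour = 6.25 hours.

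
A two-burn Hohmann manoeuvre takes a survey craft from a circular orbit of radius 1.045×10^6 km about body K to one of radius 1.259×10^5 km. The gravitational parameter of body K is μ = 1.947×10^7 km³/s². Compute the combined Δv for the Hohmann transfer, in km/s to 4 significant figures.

Δv = 6.493 km/s

Semi-major axis of the transfer orbit: a_t = (1.045×10^6 + 1.259×10^5)/2 = 5.8545×10^5 km.
Circular speed at r₁: v₁ = √(μ/r₁) = √(1.947×10^7/1.045×10^6) = 4.31643 km/s.
On the transfer ellipse at r₁, v² = μ(2/r − 1/a) gives v_a = √[μ(2/r₁ − 1/a_t)] = 2.00167 km/s.
First burn Δv₁ = |v_a − v₁| = 2.31476 km/s.
Circular speed at r₂: v₂ = √(μ/r₂) = 12.43570 km/s.
Transfer-orbit speed at r₂: v_p = √[μ(2/r₂ − 1/a_t)] = 16.61435 km/s.
Second burn Δv₂ = |v₂ − v_p| = 4.17865 km/s.
Δv = Δv₁ + Δv₂ = 2.31476 + 4.17865 = 6.493 km/s.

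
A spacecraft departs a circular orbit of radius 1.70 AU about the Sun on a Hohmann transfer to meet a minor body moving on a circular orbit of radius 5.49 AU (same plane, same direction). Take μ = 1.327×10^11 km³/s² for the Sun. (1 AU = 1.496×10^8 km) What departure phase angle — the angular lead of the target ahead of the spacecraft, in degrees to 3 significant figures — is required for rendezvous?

φ = 84.6°

In km: r₁ = 1.70 × 1.496×10^8 = 2.5432×10^8 km; r₂ = 5.49 × 1.496×10^8 = 8.21304×10^8 km.
Transfer-ellipse semi-major axis a_t = (r₁ + r₂)/2 = (2.5432×10^8 + 8.21304×10^8)/2 = 5.37812×10^8 km.
Transfer time t = π√(a_t³/μ) = 1.0756×10^8 s.
The target's mean motion on its circular orbit is ω₂ = √(μ/r₂³) = 1.5477×10^-8 rad/s.
Angle swept by the target during transfer: ω₂·t = 1.6647 rad = 95.38°.
The spacecraft traverses 180° on the transfer ellipse, so the target must lead by 180° − 95.38° = 84.6°.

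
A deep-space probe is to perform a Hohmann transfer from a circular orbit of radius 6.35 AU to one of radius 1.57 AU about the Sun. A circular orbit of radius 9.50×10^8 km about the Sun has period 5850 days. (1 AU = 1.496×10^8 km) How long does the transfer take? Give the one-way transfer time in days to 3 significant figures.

t = 1440 days

From Kepler's third law T² = 4π²r³/μ at r = 9.50×10^8 km, T = 5850 days = 5850 × 86400 s = 5.0544×10^8 s: μ = 4π²r³/T² = 1.32493×10^11 km³/s².
In km: r₁ = 6.35 × 1.496×10^8 = 9.4996×10^8 km; r₂ = 1.57 × 1.496×10^8 = 2.34872×10^8 km.
The Hohmann ellipse has a_t = (r₁ + r₂)/2 = 5.92416×10^8 km.
Half the transfer-orbit period gives t = π√(a_t³/μ) = 1.244×10^8 s.
Converting: 1.244×10^8 s ÷ 86400 s/day = 1440 days.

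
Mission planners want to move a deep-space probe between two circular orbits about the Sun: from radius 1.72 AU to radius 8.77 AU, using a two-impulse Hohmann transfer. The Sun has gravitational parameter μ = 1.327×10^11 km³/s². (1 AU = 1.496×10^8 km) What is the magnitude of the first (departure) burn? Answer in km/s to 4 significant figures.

Δv₁ = 6.656 km/s

In km: r₁ = 1.72 × 1.496×10^8 = 2.57312×10^8 km; r₂ = 8.77 × 1.496×10^8 = 1.311992×10^9 km.
Semi-major axis of the transfer orbit: a_t = (2.57312×10^8 + 1.311992×10^9)/2 = 7.84652×10^8 km.
Circular speed at r = 2.57312×10^8 km: v_c = √(μ/r) = 22.709 km/s.
Vis-viva on the transfer ellipse at r = 2.57312×10^8 km gives v_t = √[μ(2/r − 1/a_t)] = 29.365 km/s.
Δv₁ = |v_t − v_c| = |29.365 − 22.709| = 6.656 km/s.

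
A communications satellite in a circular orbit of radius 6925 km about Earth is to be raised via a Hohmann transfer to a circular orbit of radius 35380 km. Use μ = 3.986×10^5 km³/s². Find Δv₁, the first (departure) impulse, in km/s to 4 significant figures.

Transfer-ellipse semi-major axis a_t = (r₁ + r₂)/2 = (6925 + 35380)/2 = 21152.5 km.
On the circular orbit at r = 6925 km, v_c = √(μ/r) = 7.587 km/s.
Transfer-orbit speed at the same r (vis-viva, a = a_t): v_t = √[μ(2/r − 1/a_t)] = 9.812 km/s.
Δv₁ = |v_t − v_c| = |9.812 − 7.587| = 2.225 km/s.

Δv₁ = 2.225 km/s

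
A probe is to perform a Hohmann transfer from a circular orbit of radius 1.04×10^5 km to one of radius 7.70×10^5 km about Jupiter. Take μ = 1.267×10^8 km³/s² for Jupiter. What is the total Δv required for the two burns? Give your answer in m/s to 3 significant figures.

Semi-major axis of the transfer orbit: a_t = (1.040×10^5 + 7.700×10^5)/2 = 4.370×10^5 km.
At r₁ the circular-orbit speed is v₁ = √(μ/r₁) = 34.90 km/s.
Transfer-orbit speed at r₁ (vis-viva): v_p = √[μ(2/r₁ − 1/a_t)] = 46.33 km/s.
First burn Δv₁ = |v_p − v₁| = 11.43 km/s.
Circular speed at r₂: v₂ = √(μ/r₂) = 12.828 km/s.
Transfer-orbit speed at r₂: v_a = √[μ(2/r₂ − 1/a_t)] = 6.2578 km/s.
Second burn Δv₂ = |v₂ − v_a| = 6.570 km/s.
Δv = Δv₁ + Δv₂ = 11.43 + 6.570 = 18.00 km/s.

Δv = 18000 m/s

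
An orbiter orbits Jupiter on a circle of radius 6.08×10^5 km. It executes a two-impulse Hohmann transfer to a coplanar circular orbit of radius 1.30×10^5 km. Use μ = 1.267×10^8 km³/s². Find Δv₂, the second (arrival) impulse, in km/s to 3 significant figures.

Semi-major axis of the transfer orbit: a_t = (6.080×10^5 + 1.300×10^5)/2 = 3.690×10^5 km.
Circular speed at r = 1.300×10^5 km: v_c = √(μ/r) = 31.219 km/s.
Vis-viva on the transfer ellipse at r = 1.300×10^5 km gives v_t = √[μ(2/r − 1/a_t)] = 40.073 km/s.
Δv₂ = |v_t − v_c| = |40.073 − 31.219| = 8.854 km/s.

Δv₂ = 8.85 km/s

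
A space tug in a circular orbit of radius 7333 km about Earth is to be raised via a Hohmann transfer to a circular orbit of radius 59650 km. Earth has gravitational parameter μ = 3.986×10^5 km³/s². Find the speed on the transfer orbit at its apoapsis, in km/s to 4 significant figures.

v = 1.210 km/s

Transfer-ellipse semi-major axis a_t = (r₁ + r₂)/2 = (7333 + 59650)/2 = 33491.5 km.
At apoapsis, r = 59650 km.
Vis-viva: v = √[μ(2/r − 1/a_t)] = √[3.986×10^5 × (2/59650 − 1/33491.5)] = 1.210 km/s.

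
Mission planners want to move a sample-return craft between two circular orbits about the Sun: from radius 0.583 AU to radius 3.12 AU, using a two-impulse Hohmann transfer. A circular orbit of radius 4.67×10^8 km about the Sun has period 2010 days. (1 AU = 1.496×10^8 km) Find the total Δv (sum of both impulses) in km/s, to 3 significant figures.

From Kepler's third law T² = 4π²r³/μ at r = 4.67×10^8 km, T = 2010 days = 2010 × 86400 s = 1.73664×10^8 s: μ = 4π²r³/T² = 1.33319×10^11 km³/s².
In km: r₁ = 0.583 × 1.496×10^8 = 8.72168×10^7 km; r₂ = 3.12 × 1.496×10^8 = 4.66752×10^8 km.
The Hohmann ellipse has a_t = (r₁ + r₂)/2 = 2.769844×10^8 km.
At r₁ the circular-orbit speed is v₁ = √(μ/r₁) = 39.097 km/s.
On the transfer ellipse at r₁, vis-viva gives v_p = √[μ(2/r₁ − 1/a_t)] = 50.753 km/s.
First burn Δv₁ = |v_p − v₁| = 11.656 km/s.
At r₂, v₂ = √(μ/r₂) = 16.9006 km/s.
Transfer-orbit speed at r₂: v_a = √[μ(2/r₂ − 1/a_t)] = 9.48363 km/s.
Second burn Δv₂ = |v₂ − v_a| = 7.4170 km/s.
Total Δv = Δv₁ + Δv₂ = 19.07 km/s.

Δv = 19.1 km/s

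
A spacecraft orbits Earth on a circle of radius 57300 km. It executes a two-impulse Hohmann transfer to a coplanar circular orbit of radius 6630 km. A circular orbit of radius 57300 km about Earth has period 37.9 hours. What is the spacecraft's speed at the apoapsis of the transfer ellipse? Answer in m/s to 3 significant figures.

From Kepler's third law T² = 4π²r³/μ at r = 57300 km, T = 37.9 hours = 37.9 × 3600 s = 1.3644×10^5 s: μ = 4π²r³/T² = 3.98970×10^5 km³/s².
Transfer-ellipse semi-major axis a_t = (r₁ + r₂)/2 = (57300 + 6630)/2 = 31965 km.
At apoapsis, r = 57300 km.
From the vis-viva equation, v = √[μ(2/r − 1/a_t)] = 1.202 km/s.

v = 1200 m/s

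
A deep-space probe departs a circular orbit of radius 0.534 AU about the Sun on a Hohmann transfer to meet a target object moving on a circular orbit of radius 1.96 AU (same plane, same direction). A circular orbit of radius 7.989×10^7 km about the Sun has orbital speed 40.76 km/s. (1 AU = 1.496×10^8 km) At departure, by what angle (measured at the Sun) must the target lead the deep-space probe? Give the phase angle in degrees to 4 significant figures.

φ = 88.65°

From the circular-orbit relation v² = μ/r at r = 7.989×10^7 km: μ = v²r = (40.76)² × 7.989×10^7 = 1.32727×10^11 km³/s².
In km: r₁ = 0.534 × 1.496×10^8 = 7.98864×10^7 km; r₂ = 1.96 × 1.496×10^8 = 2.93216×10^8 km.
Semi-major axis of the transfer orbit: a_t = (7.98864×10^7 + 2.93216×10^8)/2 = 1.865512×10^8 km.
The half-period of the transfer ellipse is t = π√(a_t³/μ) = 2.1972×10^7 s.
Target angular speed ω₂ = √(μ/r₂³) = 7.2560×10^-8 rad/s.
Angle swept by the target during transfer: ω₂·t = 1.5943 rad = 91.35°.
Arrival is 180° from departure on the ellipse, so φ = 180° − 91.35° = 88.65°.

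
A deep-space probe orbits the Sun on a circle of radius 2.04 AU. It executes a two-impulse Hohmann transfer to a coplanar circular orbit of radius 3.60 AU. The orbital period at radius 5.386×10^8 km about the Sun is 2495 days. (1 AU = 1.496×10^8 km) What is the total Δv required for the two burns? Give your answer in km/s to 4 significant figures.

From Kepler's third law T² = 4π²r³/μ at r = 5.386×10^8 km, T = 2495 days = 2495 × 86400 s = 2.15568×10^8 s: μ = 4π²r³/T² = 1.32736×10^11 km³/s².
In km: r₁ = 2.04 × 1.496×10^8 = 3.05184×10^8 km; r₂ = 3.60 × 1.496×10^8 = 5.3856×10^8 km.
Transfer-ellipse semi-major axis a_t = (r₁ + r₂)/2 = (3.05184×10^8 + 5.3856×10^8)/2 = 4.21872×10^8 km.
At r₁ the circular-orbit speed is v₁ = √(μ/r₁) = 20.8552 km/s.
On the transfer ellipse at r₁, vis-viva gives v_p = √[μ(2/r₁ − 1/a_t)] = 23.5636 km/s.
First burn Δv₁ = |v_p − v₁| = 2.708 km/s.
Circular speed at r₂: v₂ = √(μ/r₂) = 15.69922 km/s.
Transfer-orbit speed at r₂: v_a = √[μ(2/r₂ − 1/a_t)] = 13.35268 km/s.
Second burn Δv₂ = |v₂ − v_a| = 2.347 km/s.
Δv = Δv₁ + Δv₂ = 2.708 + 2.347 = 5.055 km/s.

Δv = 5.055 km/s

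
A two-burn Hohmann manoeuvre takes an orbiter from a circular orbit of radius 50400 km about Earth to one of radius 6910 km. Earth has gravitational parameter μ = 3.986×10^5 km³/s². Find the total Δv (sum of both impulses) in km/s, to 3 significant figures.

Δv = 3.91 km/s

Transfer-ellipse semi-major axis a_t = (r₁ + r₂)/2 = (50400 + 6910)/2 = 28655 km.
Circular speed at r₁: v₁ = √(μ/r₁) = √(3.986×10^5/50400) = 2.812 km/s.
On the transfer ellipse at r₁, vis-viva gives v_a = √[μ(2/r₁ − 1/a_t)] = 1.381 km/s.
First burn Δv₁ = |v_a − v₁| = 1.431 km/s.
Circular speed at r₂: v₂ = √(μ/r₂) = 7.5950 km/s.
Transfer-orbit speed at r₂: v_p = √[μ(2/r₂ − 1/a_t)] = 10.073 km/s.
Second burn Δv₂ = |v₂ − v_p| = 2.478 km/s.
Δv = Δv₁ + Δv₂ = 1.431 + 2.478 = 3.909 km/s.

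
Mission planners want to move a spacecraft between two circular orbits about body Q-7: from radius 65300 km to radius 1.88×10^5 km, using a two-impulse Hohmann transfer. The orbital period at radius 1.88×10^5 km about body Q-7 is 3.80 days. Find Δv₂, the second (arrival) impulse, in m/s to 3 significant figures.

From Kepler's third law T² = 4π²r³/μ at r = 1.88×10^5 km, T = 3.80 days = 3.80 × 86400 s = 3.2832×10^5 s: μ = 4π²r³/T² = 2.43354×10^6 km³/s².
Semi-major axis of the transfer orbit: a_t = (65300 + 1.880×10^5)/2 = 1.2665×10^5 km.
Circular speed at r = 1.880×10^5 km: v_c = √(μ/r) = 3.5978 km/s.
Vis-viva on the transfer ellipse at r = 1.880×10^5 km gives v_t = √[μ(2/r − 1/a_t)] = 2.5834 km/s.
Δv₂ = |v_t − v_c| = |2.5834 − 3.5978| = 1.014 km/s.

Δv₂ = 1010 m/s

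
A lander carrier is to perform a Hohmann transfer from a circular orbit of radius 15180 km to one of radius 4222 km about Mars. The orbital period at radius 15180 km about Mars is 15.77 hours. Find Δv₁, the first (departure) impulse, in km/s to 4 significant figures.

Δv₁ = 0.5717 km/s

From Kepler's third law T² = 4π²r³/μ at r = 15180 km, T = 15.77 hours = 15.77 × 3600 s = 56772 s: μ = 4π²r³/T² = 42845.6 km³/s².
Transfer-ellipse semi-major axis a_t = (r₁ + r₂)/2 = (15180 + 4222)/2 = 9701 km.
Circular speed at r = 15180 km: v_c = √(μ/r) = 1.6800 km/s.
Transfer-orbit speed at the same r (vis-viva, a = a_t): v_t = √[μ(2/r − 1/a_t)] = 1.1083 km/s.
Δv₁ = |v_t − v_c| = |1.1083 − 1.6800| = 0.5717 km/s.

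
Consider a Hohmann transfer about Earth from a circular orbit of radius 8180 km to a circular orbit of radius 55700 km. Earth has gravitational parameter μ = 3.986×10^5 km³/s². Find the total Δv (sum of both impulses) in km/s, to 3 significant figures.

Semi-major axis of the transfer orbit: a_t = (8180 + 55700)/2 = 31940 km.
Circular speed at r₁: v₁ = √(μ/r₁) = √(3.986×10^5/8180) = 6.9806 km/s.
Transfer-orbit speed at r₁ (vis-viva): v_p = √[μ(2/r₁ − 1/a_t)] = 9.2183 km/s.
First burn Δv₁ = |v_p − v₁| = 2.238 km/s.
Circular speed at r₂: v₂ = √(μ/r₂) = 2.675 km/s.
Transfer-orbit speed at r₂: v_a = √[μ(2/r₂ − 1/a_t)] = 1.354 km/s.
Second burn Δv₂ = |v₂ − v_a| = 1.321 km/s.
Total Δv = Δv₁ + Δv₂ = 3.559 km/s.

Δv = 3.56 km/s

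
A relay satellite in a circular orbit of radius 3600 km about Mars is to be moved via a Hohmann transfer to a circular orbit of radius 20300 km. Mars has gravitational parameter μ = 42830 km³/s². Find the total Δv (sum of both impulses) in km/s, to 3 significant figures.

Δv = 1.70 km/s

Semi-major axis of the transfer orbit: a_t = (3600 + 20300)/2 = 11950 km.
At r₁ the circular-orbit speed is v₁ = √(μ/r₁) = 3.4492 km/s.
Transfer-orbit speed at r₁ (v² = μ(2/r − 1/a)): v_p = √[μ(2/r₁ − 1/a_t)] = 4.4956 km/s.
First burn Δv₁ = |v_p − v₁| = 1.0464 km/s.
At r₂, v₂ = √(μ/r₂) = 1.452533 km/s.
Transfer-orbit speed at r₂: v_a = √[μ(2/r₂ − 1/a_t)] = 0.7972478 km/s.
Second burn Δv₂ = |v₂ − v_a| = 0.65529 km/s.
Total Δv = Δv₁ + Δv₂ = 1.702 km/s.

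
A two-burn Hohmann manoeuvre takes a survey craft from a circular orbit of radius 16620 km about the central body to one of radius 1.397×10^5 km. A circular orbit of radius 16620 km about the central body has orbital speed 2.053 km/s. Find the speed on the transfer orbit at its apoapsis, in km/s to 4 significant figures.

From the circular-orbit relation v² = μ/r at r = 16620 km: μ = v²r = (2.053)² × 16620 = 70050.1 km³/s².
Semi-major axis of the transfer orbit: a_t = (16620 + 1.397×10^5)/2 = 78160 km.
At apoapsis, r = 1.397×10^5 km.
Applying v² = μ(2/r − 1/a_t): v = 0.3265 km/s.

v = 0.3265 km/s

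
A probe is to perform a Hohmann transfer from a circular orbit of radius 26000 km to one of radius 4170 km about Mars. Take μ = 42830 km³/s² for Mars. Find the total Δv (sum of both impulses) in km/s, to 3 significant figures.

Semi-major axis of the transfer orbit: a_t = (26000 + 4170)/2 = 15085 km.
Circular speed at r₁: v₁ = √(μ/r₁) = √(42830/26000) = 1.28347 km/s.
On the transfer ellipse at r₁, v² = μ(2/r − 1/a) gives v_a = √[μ(2/r₁ − 1/a_t)] = 0.674812 km/s.
First burn Δv₁ = |v_a − v₁| = 0.60866 km/s.
At r₂, v₂ = √(μ/r₂) = 3.20484 km/s.
Transfer-orbit speed at r₂: v_p = √[μ(2/r₂ − 1/a_t)] = 4.20746 km/s.
Second burn Δv₂ = |v₂ − v_p| = 1.0026 km/s.
Total Δv = Δv₁ + Δv₂ = 1.611 km/s.

Δv = 1.61 km/s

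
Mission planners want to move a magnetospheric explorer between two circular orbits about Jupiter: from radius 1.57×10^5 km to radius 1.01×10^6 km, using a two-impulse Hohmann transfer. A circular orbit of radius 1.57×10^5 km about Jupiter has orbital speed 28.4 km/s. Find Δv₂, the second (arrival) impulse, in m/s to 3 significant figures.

Δv₂ = 5390 m/s

From the circular-orbit relation v² = μ/r at r = 1.57×10^5 km: μ = v²r = (28.4)² × 1.57×10^5 = 1.26630×10^8 km³/s².
Semi-major axis of the transfer orbit: a_t = (1.570×10^5 + 1.010×10^6)/2 = 5.835×10^5 km.
On the circular orbit at r = 1.010×10^6 km, v_c = √(μ/r) = 11.197 km/s.
Transfer-orbit speed at the same r (vis-viva, a = a_t): v_t = √[μ(2/r − 1/a_t)] = 5.8081 km/s.
Δv₂ = |v_t − v_c| = |5.8081 − 11.197| = 5.389 km/s.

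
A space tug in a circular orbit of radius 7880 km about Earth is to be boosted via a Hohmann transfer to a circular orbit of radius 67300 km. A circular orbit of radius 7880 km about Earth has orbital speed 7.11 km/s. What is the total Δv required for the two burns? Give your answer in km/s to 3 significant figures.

Δv = 3.72 km/s

From the circular-orbit relation v² = μ/r at r = 7880 km: μ = v²r = (7.11)² × 7880 = 3.98351×10^5 km³/s².
Transfer-ellipse semi-major axis a_t = (r₁ + r₂)/2 = (7880 + 67300)/2 = 37590 km.
Circular speed at r₁: v₁ = √(μ/r₁) = √(3.98351×10^5/7880) = 7.110 km/s.
On the transfer ellipse at r₁, v² = μ(2/r − 1/a) gives v_p = √[μ(2/r₁ − 1/a_t)] = 9.514 km/s.
First burn Δv₁ = |v_p − v₁| = 2.404 km/s.
At r₂, v₂ = √(μ/r₂) = 2.433 km/s.
Transfer-orbit speed at r₂: v_a = √[μ(2/r₂ − 1/a_t)] = 1.114 km/s.
Second burn Δv₂ = |v₂ − v_a| = 1.319 km/s.
Total Δv = Δv₁ + Δv₂ = 3.723 km/s.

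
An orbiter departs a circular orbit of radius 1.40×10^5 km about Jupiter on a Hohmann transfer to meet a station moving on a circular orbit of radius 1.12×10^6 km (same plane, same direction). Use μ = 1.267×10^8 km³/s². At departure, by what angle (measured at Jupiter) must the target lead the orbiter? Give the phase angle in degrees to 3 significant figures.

φ = 104°

Semi-major axis of the transfer orbit: a_t = (1.400×10^5 + 1.120×10^6)/2 = 6.300×10^5 km.
Transfer time t = π√(a_t³/μ) = 1.39564×10^5 s.
Target angular speed ω₂ = √(μ/r₂³) = 9.49645×10^-6 rad/s.
Angle swept by the target during transfer: ω₂·t = 1.3254 rad = 75.94°.
Arrival is 180° from departure on the ellipse, so φ = 180° − 75.94° = 104°.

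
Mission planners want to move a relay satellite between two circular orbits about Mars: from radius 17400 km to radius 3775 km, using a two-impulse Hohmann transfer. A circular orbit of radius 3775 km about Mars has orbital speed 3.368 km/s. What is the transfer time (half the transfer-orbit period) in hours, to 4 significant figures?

From the circular-orbit relation v² = μ/r at r = 3775 km: μ = v²r = (3.368)² × 3775 = 42821.4 km³/s².
Semi-major axis of the transfer orbit: a_t = (17400 + 3775)/2 = 10587.5 km.
Half the transfer-orbit period gives t = π√(a_t³/μ) = 16540 s.
Converting: 16540 s ÷ 3600 s/hour = 4.594 hours.

t = 4.594 hours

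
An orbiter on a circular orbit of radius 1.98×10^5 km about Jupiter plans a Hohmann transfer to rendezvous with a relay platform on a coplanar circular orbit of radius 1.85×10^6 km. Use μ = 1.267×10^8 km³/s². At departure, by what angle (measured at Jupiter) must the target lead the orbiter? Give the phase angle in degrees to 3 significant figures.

φ = 106°

Transfer-ellipse semi-major axis a_t = (r₁ + r₂)/2 = (1.980×10^5 + 1.850×10^6)/2 = 1.024×10^6 km.
The half-period of the transfer ellipse is t = π√(a_t³/μ) = 2.89209×10^5 s.
The target's mean motion on its circular orbit is ω₂ = √(μ/r₂³) = 4.47333×10^-6 rad/s.
Angle swept by the target during transfer: ω₂·t = 1.29373 rad = 74.13°.
The orbiter traverses 180° on the transfer ellipse, so the target must lead by 180° − 74.13° = 106°.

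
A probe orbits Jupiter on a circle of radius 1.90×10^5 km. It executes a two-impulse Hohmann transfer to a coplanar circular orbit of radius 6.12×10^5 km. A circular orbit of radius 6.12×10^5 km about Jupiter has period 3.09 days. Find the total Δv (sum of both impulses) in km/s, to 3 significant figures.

From Kepler's third law T² = 4π²r³/μ at r = 6.12×10^5 km, T = 3.09 days = 3.09 × 86400 s = 2.66976×10^5 s: μ = 4π²r³/T² = 1.26961×10^8 km³/s².
Transfer-ellipse semi-major axis a_t = (r₁ + r₂)/2 = (1.900×10^5 + 6.120×10^5)/2 = 4.010×10^5 km.
Circular speed at r₁: v₁ = √(μ/r₁) = √(1.26961×10^8/1.900×10^5) = 25.850 km/s.
On the transfer ellipse at r₁, vis-viva gives v_p = √[μ(2/r₁ − 1/a_t)] = 31.935 km/s.
First burn Δv₁ = |v_p − v₁| = 6.085 km/s.
At r₂, v₂ = √(μ/r₂) = 14.403 km/s.
Transfer-orbit speed at r₂: v_a = √[μ(2/r₂ − 1/a_t)] = 9.9143 km/s.
Second burn Δv₂ = |v₂ − v_a| = 4.489 km/s.
Δv = Δv₁ + Δv₂ = 6.085 + 4.489 = 10.57 km/s.

Δv = 10.6 km/s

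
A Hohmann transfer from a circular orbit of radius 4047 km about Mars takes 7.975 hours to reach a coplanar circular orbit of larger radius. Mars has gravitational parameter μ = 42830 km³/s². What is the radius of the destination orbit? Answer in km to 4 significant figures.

r₂ = 26540 km

Transfer time t = 7.975 hours = 28710 s, and t = π√(a_t³/μ).
So a_t = (μ t²/π²)^(1/3) = (42830 × (28710)² / π²)^(1/3) = 15293 km.
Since a_t = (r₁ + r₂)/2, r₂ = 2a_t − r₁ = 2×15293 − 4047 = 26539 km.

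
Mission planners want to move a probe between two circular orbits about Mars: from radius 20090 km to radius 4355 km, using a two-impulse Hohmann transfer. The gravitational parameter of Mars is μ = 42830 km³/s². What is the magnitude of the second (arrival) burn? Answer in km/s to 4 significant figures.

Δv₂ = 0.8846 km/s

Transfer-ellipse semi-major axis a_t = (r₁ + r₂)/2 = (20090 + 4355)/2 = 12222.5 km.
Circular speed at r = 4355 km: v_c = √(μ/r) = 3.1360 km/s.
Transfer-orbit speed at the same r (vis-viva, a = a_t): v_t = √[μ(2/r − 1/a_t)] = 4.0206 km/s.
Δv₂ = |v_t − v_c| = |4.0206 − 3.1360| = 0.8846 km/s.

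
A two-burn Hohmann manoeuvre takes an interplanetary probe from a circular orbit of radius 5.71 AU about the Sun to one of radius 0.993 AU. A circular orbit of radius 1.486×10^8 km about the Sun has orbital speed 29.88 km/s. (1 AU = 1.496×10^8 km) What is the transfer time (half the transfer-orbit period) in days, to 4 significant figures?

From the circular-orbit relation v² = μ/r at r = 1.486×10^8 km: μ = v²r = (29.88)² × 1.486×10^8 = 1.32672×10^11 km³/s².
In km: r₁ = 5.71 × 1.496×10^8 = 8.54216×10^8 km; r₂ = 0.993 × 1.496×10^8 = 1.485528×10^8 km.
Transfer-ellipse semi-major axis a_t = (r₁ + r₂)/2 = (8.54216×10^8 + 1.485528×10^8)/2 = 5.013844×10^8 km.
Half the transfer-orbit period gives t = π√(a_t³/μ) = 9.683×10^7 s.
Converting: 9.683×10^7 s ÷ 86400 s/day = 1121 days.

t = 1121 days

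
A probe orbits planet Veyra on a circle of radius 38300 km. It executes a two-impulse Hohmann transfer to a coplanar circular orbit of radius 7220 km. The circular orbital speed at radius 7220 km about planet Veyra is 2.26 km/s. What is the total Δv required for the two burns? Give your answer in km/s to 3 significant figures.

Δv = 1.10 km/s

From the circular-orbit relation v² = μ/r at r = 7220 km: μ = v²r = (2.26)² × 7220 = 36876.9 km³/s².
Semi-major axis of the transfer orbit: a_t = (38300 + 7220)/2 = 22760 km.
Circular speed at r₁: v₁ = √(μ/r₁) = √(36876.9/38300) = 0.98125 km/s.
On the transfer ellipse at r₁, vis-viva gives v_a = √[μ(2/r₁ − 1/a_t)] = 0.55266 km/s.
First burn Δv₁ = |v_a − v₁| = 0.4286 km/s.
Circular speed at r₂: v₂ = √(μ/r₂) = 2.2600 km/s.
Transfer-orbit speed at r₂: v_p = √[μ(2/r₂ − 1/a_t)] = 2.9317 km/s.
Second burn Δv₂ = |v₂ − v_p| = 0.6717 km/s.
Total Δv = Δv₁ + Δv₂ = 1.100 km/s.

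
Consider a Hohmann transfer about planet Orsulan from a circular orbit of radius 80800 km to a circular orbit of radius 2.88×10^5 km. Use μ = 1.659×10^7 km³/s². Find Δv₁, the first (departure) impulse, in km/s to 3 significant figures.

Transfer-ellipse semi-major axis a_t = (r₁ + r₂)/2 = (80800 + 2.880×10^5)/2 = 1.844×10^5 km.
On the circular orbit at r = 80800 km, v_c = √(μ/r) = 14.329 km/s.
Vis-viva on the transfer ellipse at r = 80800 km gives v_t = √[μ(2/r − 1/a_t)] = 17.907 km/s.
Δv₁ = |v_t − v_c| = |17.907 − 14.329| = 3.578 km/s.

Δv₁ = 3.58 km/s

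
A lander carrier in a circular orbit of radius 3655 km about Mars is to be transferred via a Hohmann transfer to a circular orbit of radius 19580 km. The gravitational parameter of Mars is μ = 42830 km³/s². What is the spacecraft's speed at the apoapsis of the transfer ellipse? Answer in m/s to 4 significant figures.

v = 829.6 m/s

The Hohmann ellipse has a_t = (r₁ + r₂)/2 = 11617.5 km.
At apoapsis, r = 19580 km.
From the vis-viva equation, v = √[μ(2/r − 1/a_t)] = 0.8296 km/s.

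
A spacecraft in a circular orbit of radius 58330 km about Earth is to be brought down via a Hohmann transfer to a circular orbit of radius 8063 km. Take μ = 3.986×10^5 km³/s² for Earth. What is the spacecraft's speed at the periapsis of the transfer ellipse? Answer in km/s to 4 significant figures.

v = 9.320 km/s

The Hohmann ellipse has a_t = (r₁ + r₂)/2 = 33196.5 km.
At periapsis, r = 8063 km.
Applying v² = μ(2/r − 1/a_t): v = 9.320 km/s.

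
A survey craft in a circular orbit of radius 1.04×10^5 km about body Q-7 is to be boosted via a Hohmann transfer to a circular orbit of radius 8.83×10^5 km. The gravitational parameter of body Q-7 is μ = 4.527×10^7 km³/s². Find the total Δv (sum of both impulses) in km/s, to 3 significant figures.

The Hohmann ellipse has a_t = (r₁ + r₂)/2 = 4.935×10^5 km.
At r₁ the circular-orbit speed is v₁ = √(μ/r₁) = 20.864 km/s.
On the transfer ellipse at r₁, vis-viva gives v_p = √[μ(2/r₁ − 1/a_t)] = 27.908 km/s.
First burn Δv₁ = |v_p − v₁| = 7.044 km/s.
Circular speed at r₂: v₂ = √(μ/r₂) = 7.160 km/s.
Transfer-orbit speed at r₂: v_a = √[μ(2/r₂ − 1/a_t)] = 3.287 km/s.
Second burn Δv₂ = |v₂ − v_a| = 3.873 km/s.
Δv = Δv₁ + Δv₂ = 7.044 + 3.873 = 10.92 km/s.

Δv = 10.9 km/s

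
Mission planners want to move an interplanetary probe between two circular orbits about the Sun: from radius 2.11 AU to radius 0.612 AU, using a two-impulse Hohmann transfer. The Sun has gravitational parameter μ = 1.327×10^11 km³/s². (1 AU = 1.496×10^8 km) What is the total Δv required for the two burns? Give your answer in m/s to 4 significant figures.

In km: r₁ = 2.11 × 1.496×10^8 = 3.15656×10^8 km; r₂ = 0.612 × 1.496×10^8 = 9.15552×10^7 km.
Transfer-ellipse semi-major axis a_t = (r₁ + r₂)/2 = (3.15656×10^8 + 9.15552×10^7)/2 = 2.036056×10^8 km.
At r₁ the circular-orbit speed is v₁ = √(μ/r₁) = 20.5035 km/s.
On the transfer ellipse at r₁, vis-viva equation gives v_a = √[μ(2/r₁ − 1/a_t)] = 13.7491 km/s.
First burn Δv₁ = |v_a − v₁| = 6.754 km/s.
Circular speed at r₂: v₂ = √(μ/r₂) = 38.071 km/s.
Transfer-orbit speed at r₂: v_p = √[μ(2/r₂ − 1/a_t)] = 47.403 km/s.
Second burn Δv₂ = |v₂ − v_p| = 9.332 km/s.
Total Δv = Δv₁ + Δv₂ = 16.09 km/s.

Δv = 16090 m/s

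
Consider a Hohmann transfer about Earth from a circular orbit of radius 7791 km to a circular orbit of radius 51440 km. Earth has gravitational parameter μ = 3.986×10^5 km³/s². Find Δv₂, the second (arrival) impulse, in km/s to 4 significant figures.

Transfer-ellipse semi-major axis a_t = (r₁ + r₂)/2 = (7791 + 51440)/2 = 29615.5 km.
Circular speed at r = 51440 km: v_c = √(μ/r) = 2.784 km/s.
Transfer-orbit speed at the same r (vis-viva, a = a_t): v_t = √[μ(2/r − 1/a_t)] = 1.428 km/s.
Δv₂ = |v_t − v_c| = |1.428 − 2.784| = 1.356 km/s.

Δv₂ = 1.356 km/s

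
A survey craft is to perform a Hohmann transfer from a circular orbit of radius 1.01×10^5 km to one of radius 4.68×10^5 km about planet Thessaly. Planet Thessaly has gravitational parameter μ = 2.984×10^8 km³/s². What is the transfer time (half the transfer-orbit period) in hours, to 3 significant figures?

Transfer-ellipse semi-major axis a_t = (r₁ + r₂)/2 = (1.010×10^5 + 4.680×10^5)/2 = 2.845×10^5 km.
Half the transfer-orbit period gives t = π√(a_t³/μ) = 27600 s.
Converting: 27600 s ÷ 3600 s/hour = 7.67 hours.

t = 7.67 hours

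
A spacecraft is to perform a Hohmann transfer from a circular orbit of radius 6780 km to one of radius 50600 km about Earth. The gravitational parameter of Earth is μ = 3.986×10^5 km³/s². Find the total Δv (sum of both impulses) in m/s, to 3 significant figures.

Semi-major axis of the transfer orbit: a_t = (6780 + 50600)/2 = 28690 km.
At r₁ the circular-orbit speed is v₁ = √(μ/r₁) = 7.66750 km/s.
Transfer-orbit speed at r₁ (v² = μ(2/r − 1/a)): v_p = √[μ(2/r₁ − 1/a_t)] = 10.1827 km/s.
First burn Δv₁ = |v_p − v₁| = 2.515 km/s.
Circular speed at r₂: v₂ = √(μ/r₂) = 2.8067 km/s.
Transfer-orbit speed at r₂: v_a = √[μ(2/r₂ − 1/a_t)] = 1.3644 km/s.
Second burn Δv₂ = |v₂ − v_a| = 1.442 km/s.
Δv = Δv₁ + Δv₂ = 2.515 + 1.442 = 3.957 km/s.

Δv = 3960 m/s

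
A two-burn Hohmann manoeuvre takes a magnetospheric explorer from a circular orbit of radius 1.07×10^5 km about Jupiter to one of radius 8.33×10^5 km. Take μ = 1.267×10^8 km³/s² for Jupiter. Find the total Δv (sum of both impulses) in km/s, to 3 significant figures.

Semi-major axis of the transfer orbit: a_t = (1.070×10^5 + 8.330×10^5)/2 = 4.700×10^5 km.
At r₁ the circular-orbit speed is v₁ = √(μ/r₁) = 34.41 km/s.
On the transfer ellipse at r₁, v² = μ(2/r − 1/a) gives v_p = √[μ(2/r₁ − 1/a_t)] = 45.81 km/s.
First burn Δv₁ = |v_p − v₁| = 11.40 km/s.
At r₂, v₂ = √(μ/r₂) = 12.3329 km/s.
Transfer-orbit speed at r₂: v_a = √[μ(2/r₂ − 1/a_t)] = 5.88449 km/s.
Second burn Δv₂ = |v₂ − v_a| = 6.448 km/s.
Δv = Δv₁ + Δv₂ = 11.40 + 6.448 = 17.85 km/s.

Δv = 17.8 km/s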